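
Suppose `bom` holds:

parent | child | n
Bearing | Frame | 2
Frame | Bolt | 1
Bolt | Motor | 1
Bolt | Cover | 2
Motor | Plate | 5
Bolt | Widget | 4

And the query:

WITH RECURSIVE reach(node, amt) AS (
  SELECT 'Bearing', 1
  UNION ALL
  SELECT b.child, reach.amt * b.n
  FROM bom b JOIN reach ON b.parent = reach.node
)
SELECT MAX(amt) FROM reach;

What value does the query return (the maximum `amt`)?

Base: (Bearing, amt=1).
Iteration 1: components of {Bearing} -> Frame = 1*2 = 2.
Iteration 2: components of {Frame} -> Bolt = 2*1 = 2.
Iteration 3: components of {Bolt} -> Cover = 2*2 = 4, Motor = 2*1 = 2, Widget = 2*4 = 8.
Iteration 4: components of {Cover,Motor,Widget} -> Plate = 2*5 = 10.
Iteration 5: no further components; recursion stops.
amt values: 1, 2, 2, 2, 4, 8, 10; the maximum is 10.

10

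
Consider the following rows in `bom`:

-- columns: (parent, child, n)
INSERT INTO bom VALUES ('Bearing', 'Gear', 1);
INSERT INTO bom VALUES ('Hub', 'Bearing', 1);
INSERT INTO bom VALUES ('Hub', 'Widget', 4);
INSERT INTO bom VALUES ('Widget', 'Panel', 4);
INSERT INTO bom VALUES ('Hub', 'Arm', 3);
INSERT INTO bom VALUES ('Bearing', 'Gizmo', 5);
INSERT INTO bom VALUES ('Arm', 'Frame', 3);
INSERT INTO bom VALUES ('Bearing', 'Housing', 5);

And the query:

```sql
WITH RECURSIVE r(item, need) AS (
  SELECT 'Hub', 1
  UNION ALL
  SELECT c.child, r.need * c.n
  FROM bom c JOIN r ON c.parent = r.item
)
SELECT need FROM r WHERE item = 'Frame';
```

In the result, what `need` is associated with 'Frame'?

9

Base: (Hub, need=1).
Iteration 1: components of {Hub} -> Arm = 1*3 = 3, Bearing = 1*1 = 1, Widget = 1*4 = 4.
Iteration 2: components of {Arm,Bearing,Widget} -> Frame = 3*3 = 9, Gear = 1*1 = 1, Gizmo = 1*5 = 5, Housing = 1*5 = 5, Panel = 4*4 = 16.
Iteration 3: no further components; recursion stops.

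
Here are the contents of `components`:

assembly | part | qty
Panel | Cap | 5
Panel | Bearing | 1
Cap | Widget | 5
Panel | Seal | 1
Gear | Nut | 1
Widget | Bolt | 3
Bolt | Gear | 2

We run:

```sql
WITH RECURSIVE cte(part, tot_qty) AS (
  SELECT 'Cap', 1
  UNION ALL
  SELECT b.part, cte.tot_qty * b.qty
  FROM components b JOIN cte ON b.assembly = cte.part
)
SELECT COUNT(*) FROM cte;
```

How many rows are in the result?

5

Base: (Cap, tot_qty=1).
Iteration 1: components of {Cap} -> Widget = 1*5 = 5.
Iteration 2: components of {Widget} -> Bolt = 5*3 = 15.
Iteration 3: components of {Bolt} -> Gear = 15*2 = 30.
Iteration 4: components of {Gear} -> Nut = 30*1 = 30.
Iteration 5: no further components; recursion stops.
Total rows emitted: 5.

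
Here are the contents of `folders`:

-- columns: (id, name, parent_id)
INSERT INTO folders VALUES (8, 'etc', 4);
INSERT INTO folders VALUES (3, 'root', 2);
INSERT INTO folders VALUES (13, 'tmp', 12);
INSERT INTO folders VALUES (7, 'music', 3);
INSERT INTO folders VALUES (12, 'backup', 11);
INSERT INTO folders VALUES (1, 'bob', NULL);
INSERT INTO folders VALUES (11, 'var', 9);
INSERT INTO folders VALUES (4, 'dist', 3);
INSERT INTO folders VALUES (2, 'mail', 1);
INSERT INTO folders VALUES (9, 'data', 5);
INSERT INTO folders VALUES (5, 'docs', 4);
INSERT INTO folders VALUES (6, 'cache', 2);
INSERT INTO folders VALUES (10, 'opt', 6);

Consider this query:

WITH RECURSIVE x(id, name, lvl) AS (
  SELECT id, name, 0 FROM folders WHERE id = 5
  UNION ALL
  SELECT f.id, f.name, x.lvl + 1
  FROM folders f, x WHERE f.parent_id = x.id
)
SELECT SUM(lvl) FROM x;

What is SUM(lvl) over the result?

Base: id=5 (docs) at lvl 0.
Iteration 1: rows with parent_id in {5} -> data (id 9, lvl 1).
Iteration 2: rows with parent_id in {9} -> var (id 11, lvl 2).
Iteration 3: rows with parent_id in {11} -> backup (id 12, lvl 3).
Iteration 4: rows with parent_id in {12} -> tmp (id 13, lvl 4).
Iteration 5: no rows with parent_id in {13}; recursion stops.
SUM(lvl) = 0 + 1 + 2 + 3 + 4 = 10.

10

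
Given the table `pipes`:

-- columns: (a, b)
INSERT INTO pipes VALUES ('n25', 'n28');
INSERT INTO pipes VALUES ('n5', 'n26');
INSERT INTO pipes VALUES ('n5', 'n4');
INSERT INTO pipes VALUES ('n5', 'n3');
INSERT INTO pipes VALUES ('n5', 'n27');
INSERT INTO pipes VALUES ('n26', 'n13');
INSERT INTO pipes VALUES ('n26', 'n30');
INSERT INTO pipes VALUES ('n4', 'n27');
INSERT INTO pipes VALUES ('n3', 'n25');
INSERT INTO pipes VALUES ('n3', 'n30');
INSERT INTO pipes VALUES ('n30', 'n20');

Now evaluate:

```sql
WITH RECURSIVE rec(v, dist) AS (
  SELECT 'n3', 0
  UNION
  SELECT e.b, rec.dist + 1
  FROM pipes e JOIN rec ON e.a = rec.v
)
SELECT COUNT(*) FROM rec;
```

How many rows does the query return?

Base: (n3, dist=0).
Iteration 1: edges from {n3} -> (n25, dist=1), (n30, dist=1).
Iteration 2: edges from {n25,n30} -> (n20, dist=2), (n28, dist=2).
Iteration 3: no outgoing edges from {n20,n28}; recursion stops.
Total rows emitted: 5.

5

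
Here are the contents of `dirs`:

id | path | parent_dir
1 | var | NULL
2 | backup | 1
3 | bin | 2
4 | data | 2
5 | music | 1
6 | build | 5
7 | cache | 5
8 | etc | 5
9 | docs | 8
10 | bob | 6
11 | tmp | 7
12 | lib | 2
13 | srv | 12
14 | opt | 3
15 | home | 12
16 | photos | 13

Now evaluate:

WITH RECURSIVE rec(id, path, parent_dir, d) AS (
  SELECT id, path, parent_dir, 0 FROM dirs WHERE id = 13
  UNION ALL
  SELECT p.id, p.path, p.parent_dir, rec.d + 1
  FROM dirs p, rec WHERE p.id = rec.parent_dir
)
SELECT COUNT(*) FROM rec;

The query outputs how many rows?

Base: id=13 (srv), parent_dir=12, d 0.
Iteration 1: join on id=12 -> lib (id 12, parent_dir=2, d 1).
Iteration 2: join on id=2 -> backup (id 2, parent_dir=1, d 2).
Iteration 3: join on id=1 -> var (id 1, parent_dir=NULL, d 3).
Iteration 4: parent_dir is NULL; no match; recursion stops.
Total rows emitted: 4.

4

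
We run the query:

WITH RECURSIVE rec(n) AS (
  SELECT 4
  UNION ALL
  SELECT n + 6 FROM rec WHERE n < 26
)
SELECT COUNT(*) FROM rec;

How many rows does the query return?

Base: n=4.
Iteration 1: 4 < 26 holds -> n = 4 + 6 = 10.
Iteration 2: 10 < 26 holds -> n = 10 + 6 = 16.
Iteration 3: 16 < 26 holds -> n = 16 + 6 = 22.
Iteration 4: 22 < 26 holds -> n = 22 + 6 = 28.
Iteration 5: 28 < 26 fails; recursion stops.
Total rows emitted: 5.

5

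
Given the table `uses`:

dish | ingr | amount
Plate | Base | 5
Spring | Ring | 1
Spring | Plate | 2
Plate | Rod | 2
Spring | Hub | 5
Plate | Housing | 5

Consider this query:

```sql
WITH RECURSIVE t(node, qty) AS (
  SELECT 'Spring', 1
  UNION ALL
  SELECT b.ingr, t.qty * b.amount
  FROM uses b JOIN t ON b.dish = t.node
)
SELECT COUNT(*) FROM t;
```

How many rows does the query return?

Base: (Spring, qty=1).
Iteration 1: components of {Spring} -> Hub = 1*5 = 5, Plate = 1*2 = 2, Ring = 1*1 = 1.
Iteration 2: components of {Hub,Plate,Ring} -> Base = 2*5 = 10, Housing = 2*5 = 10, Rod = 2*2 = 4.
Iteration 3: no further components; recursion stops.
Total rows emitted: 7.

7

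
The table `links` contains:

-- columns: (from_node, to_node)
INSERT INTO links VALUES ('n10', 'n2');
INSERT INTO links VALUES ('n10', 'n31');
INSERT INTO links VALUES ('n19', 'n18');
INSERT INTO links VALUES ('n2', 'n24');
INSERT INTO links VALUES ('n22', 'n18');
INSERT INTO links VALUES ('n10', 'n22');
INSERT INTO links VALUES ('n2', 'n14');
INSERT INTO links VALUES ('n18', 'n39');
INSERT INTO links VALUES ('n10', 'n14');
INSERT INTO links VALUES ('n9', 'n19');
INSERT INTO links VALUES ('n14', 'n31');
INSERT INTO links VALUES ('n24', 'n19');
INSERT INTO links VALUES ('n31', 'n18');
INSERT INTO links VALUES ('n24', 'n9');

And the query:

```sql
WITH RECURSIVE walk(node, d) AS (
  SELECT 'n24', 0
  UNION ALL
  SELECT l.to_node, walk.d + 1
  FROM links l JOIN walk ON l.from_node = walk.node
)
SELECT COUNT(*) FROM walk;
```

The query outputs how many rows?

Base: (n24, d=0).
Iteration 1: edges from {n24} -> (n19, d=1), (n9, d=1).
Iteration 2: edges from {n19,n9} -> (n18, d=2), (n19, d=2).
Iteration 3: edges from {n18,n19} -> (n18, d=3), (n39, d=3).
Iteration 4: edges from {n18,n39} -> (n39, d=4).
Iteration 5: no outgoing edges from {n39}; recursion stops.
Total rows emitted: 8.

8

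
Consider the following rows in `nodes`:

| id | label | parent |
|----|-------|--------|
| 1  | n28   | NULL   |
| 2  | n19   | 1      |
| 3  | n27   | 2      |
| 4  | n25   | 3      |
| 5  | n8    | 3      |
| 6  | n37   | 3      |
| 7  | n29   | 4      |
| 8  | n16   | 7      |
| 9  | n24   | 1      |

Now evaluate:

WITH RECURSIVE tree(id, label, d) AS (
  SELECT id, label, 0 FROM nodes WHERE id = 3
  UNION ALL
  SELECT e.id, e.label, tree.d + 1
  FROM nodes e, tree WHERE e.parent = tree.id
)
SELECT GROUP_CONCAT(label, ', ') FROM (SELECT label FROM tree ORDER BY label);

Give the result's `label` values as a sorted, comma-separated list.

n16, n25, n27, n29, n37, n8

Base: id=3 (n27) at d 0.
Iteration 1: rows with parent in {3} -> n25 (id 4, d 1), n8 (id 5, d 1), n37 (id 6, d 1).
Iteration 2: rows with parent in {4,5,6} -> n29 (id 7, d 2).
Iteration 3: rows with parent in {7} -> n16 (id 8, d 3).
Iteration 4: no rows with parent in {8}; recursion stops.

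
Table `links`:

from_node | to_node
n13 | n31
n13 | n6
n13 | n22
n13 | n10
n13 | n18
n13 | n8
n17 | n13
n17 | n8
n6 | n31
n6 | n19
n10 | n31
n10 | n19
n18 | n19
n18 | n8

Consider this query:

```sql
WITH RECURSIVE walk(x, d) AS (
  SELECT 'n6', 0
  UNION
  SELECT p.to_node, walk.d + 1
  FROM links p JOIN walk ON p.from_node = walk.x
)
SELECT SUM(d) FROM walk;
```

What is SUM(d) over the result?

2

Base: (n6, d=0).
Iteration 1: edges from {n6} -> (n19, d=1), (n31, d=1).
Iteration 2: no outgoing edges from {n19,n31}; recursion stops.
SUM(d) = 0 + 1 + 1 = 2.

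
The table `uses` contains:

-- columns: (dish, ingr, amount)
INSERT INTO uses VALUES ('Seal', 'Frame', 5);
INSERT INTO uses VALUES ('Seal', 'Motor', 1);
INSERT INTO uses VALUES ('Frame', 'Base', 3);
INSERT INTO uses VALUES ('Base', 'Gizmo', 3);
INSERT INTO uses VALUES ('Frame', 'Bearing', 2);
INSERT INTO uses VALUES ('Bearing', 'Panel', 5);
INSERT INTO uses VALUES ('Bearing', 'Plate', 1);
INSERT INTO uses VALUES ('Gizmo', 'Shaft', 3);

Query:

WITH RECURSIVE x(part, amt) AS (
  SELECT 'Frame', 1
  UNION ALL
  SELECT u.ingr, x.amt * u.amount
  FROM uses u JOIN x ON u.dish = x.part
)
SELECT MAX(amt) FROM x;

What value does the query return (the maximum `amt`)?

Base: (Frame, amt=1).
Iteration 1: components of {Frame} -> Base = 1*3 = 3, Bearing = 1*2 = 2.
Iteration 2: components of {Base,Bearing} -> Gizmo = 3*3 = 9, Panel = 2*5 = 10, Plate = 2*1 = 2.
Iteration 3: components of {Gizmo,Panel,Plate} -> Shaft = 9*3 = 27.
Iteration 4: no further components; recursion stops.
amt values: 1, 3, 2, 9, 10, 2, 27; the maximum is 27.

27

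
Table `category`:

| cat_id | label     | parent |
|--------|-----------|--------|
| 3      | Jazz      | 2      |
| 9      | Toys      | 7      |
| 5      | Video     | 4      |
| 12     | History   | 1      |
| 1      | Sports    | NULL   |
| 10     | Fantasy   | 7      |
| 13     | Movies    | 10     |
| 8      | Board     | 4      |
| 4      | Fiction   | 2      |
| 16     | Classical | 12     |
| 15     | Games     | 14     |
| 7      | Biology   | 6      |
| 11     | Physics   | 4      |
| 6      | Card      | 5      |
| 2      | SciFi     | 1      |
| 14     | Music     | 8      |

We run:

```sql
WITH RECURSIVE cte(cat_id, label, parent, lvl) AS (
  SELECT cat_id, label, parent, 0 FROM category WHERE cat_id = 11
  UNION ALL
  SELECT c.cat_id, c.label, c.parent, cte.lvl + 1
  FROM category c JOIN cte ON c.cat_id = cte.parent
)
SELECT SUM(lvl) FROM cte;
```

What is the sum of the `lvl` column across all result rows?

6

Base: cat_id=11 (Physics), parent=4, lvl 0.
Iteration 1: join on cat_id=4 -> Fiction (id 4, parent=2, lvl 1).
Iteration 2: join on cat_id=2 -> SciFi (id 2, parent=1, lvl 2).
Iteration 3: join on cat_id=1 -> Sports (id 1, parent=NULL, lvl 3).
Iteration 4: parent is NULL; no match; recursion stops.
SUM(lvl) = 0 + 1 + 2 + 3 = 6.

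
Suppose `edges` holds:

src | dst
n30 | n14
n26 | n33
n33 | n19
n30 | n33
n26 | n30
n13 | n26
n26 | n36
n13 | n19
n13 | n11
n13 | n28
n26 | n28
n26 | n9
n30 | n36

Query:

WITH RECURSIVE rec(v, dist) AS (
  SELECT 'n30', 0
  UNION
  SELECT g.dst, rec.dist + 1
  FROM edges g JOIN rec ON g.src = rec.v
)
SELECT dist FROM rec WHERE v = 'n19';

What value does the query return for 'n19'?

Base: (n30, dist=0).
Iteration 1: edges from {n30} -> (n14, dist=1), (n33, dist=1), (n36, dist=1).
Iteration 2: edges from {n14,n33,n36} -> (n19, dist=2).
Iteration 3: no outgoing edges from {n19}; recursion stops.

2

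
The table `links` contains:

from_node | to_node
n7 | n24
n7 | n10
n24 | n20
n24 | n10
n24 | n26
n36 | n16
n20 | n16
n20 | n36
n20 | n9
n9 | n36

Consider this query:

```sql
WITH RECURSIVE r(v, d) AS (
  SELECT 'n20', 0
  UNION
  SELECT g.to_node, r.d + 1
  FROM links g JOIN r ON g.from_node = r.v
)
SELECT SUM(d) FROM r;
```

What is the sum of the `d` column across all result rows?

Base: (n20, d=0).
Iteration 1: edges from {n20} -> (n16, d=1), (n36, d=1), (n9, d=1).
Iteration 2: edges from {n16,n36,n9} -> (n16, d=2), (n36, d=2).
Iteration 3: edges from {n16,n36} -> (n16, d=3).
Iteration 4: no outgoing edges from {n16}; recursion stops.
SUM(d) = 0 + 1 + 1 + 1 + 2 + 2 + 3 = 10.

10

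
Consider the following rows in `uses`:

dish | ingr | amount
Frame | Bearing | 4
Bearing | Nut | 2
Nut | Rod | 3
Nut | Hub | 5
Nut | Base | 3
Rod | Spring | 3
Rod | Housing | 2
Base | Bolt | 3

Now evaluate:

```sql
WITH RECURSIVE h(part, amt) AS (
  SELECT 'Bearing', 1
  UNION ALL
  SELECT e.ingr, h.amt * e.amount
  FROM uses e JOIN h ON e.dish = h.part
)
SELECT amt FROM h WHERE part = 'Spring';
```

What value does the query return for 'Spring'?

Base: (Bearing, amt=1).
Iteration 1: components of {Bearing} -> Nut = 1*2 = 2.
Iteration 2: components of {Nut} -> Base = 2*3 = 6, Hub = 2*5 = 10, Rod = 2*3 = 6.
Iteration 3: components of {Base,Hub,Rod} -> Bolt = 6*3 = 18, Housing = 6*2 = 12, Spring = 6*3 = 18.
Iteration 4: no further components; recursion stops.

18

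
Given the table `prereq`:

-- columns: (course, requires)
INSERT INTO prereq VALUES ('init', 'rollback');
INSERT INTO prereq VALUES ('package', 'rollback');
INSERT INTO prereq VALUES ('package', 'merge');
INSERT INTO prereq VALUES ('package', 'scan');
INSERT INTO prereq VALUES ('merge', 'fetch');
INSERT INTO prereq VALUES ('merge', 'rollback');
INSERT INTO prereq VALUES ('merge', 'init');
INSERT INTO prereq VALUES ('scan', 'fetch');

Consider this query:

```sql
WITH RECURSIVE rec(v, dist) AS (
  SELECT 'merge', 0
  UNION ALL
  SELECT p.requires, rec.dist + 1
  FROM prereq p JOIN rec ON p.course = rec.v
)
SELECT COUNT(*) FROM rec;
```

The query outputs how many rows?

Base: (merge, dist=0).
Iteration 1: edges from {merge} -> (fetch, dist=1), (init, dist=1), (rollback, dist=1).
Iteration 2: edges from {fetch,init,rollback} -> (rollback, dist=2).
Iteration 3: no outgoing edges from {rollback}; recursion stops.
Total rows emitted: 5.

5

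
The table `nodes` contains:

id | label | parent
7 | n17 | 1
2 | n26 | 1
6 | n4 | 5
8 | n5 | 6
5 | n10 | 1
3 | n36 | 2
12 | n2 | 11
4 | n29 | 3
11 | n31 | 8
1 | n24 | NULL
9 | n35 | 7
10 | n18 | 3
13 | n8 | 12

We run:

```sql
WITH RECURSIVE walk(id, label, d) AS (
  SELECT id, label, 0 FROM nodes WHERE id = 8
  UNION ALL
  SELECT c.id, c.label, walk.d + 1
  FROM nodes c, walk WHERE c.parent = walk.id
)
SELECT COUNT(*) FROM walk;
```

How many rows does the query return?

4

Base: id=8 (n5) at d 0.
Iteration 1: rows with parent in {8} -> n31 (id 11, d 1).
Iteration 2: rows with parent in {11} -> n2 (id 12, d 2).
Iteration 3: rows with parent in {12} -> n8 (id 13, d 3).
Iteration 4: no rows with parent in {13}; recursion stops.
Total rows emitted: 4.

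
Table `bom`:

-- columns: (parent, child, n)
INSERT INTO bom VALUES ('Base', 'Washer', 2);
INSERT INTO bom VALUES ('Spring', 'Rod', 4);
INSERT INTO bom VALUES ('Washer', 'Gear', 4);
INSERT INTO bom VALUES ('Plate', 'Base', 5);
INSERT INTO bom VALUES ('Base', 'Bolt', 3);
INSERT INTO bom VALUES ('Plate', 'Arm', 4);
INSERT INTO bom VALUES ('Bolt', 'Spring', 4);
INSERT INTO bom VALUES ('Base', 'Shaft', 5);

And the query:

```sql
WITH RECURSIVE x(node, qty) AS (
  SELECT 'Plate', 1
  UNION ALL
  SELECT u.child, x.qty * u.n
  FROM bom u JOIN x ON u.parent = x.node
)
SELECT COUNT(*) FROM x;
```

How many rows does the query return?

9

Base: (Plate, qty=1).
Iteration 1: components of {Plate} -> Arm = 1*4 = 4, Base = 1*5 = 5.
Iteration 2: components of {Arm,Base} -> Bolt = 5*3 = 15, Shaft = 5*5 = 25, Washer = 5*2 = 10.
Iteration 3: components of {Bolt,Shaft,Washer} -> Gear = 10*4 = 40, Spring = 15*4 = 60.
Iteration 4: components of {Gear,Spring} -> Rod = 60*4 = 240.
Iteration 5: no further components; recursion stops.
Total rows emitted: 9.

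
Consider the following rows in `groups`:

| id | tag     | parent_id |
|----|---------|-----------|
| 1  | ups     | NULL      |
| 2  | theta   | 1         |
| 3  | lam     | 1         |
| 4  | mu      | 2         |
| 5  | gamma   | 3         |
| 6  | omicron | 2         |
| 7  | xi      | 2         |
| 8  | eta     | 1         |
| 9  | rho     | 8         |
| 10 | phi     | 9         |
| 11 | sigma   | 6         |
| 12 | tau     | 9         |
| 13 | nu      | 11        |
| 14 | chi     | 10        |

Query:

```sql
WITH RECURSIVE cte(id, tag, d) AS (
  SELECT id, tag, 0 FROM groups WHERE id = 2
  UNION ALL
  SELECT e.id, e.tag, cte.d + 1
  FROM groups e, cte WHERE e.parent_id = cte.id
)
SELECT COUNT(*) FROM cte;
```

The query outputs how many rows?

6

Base: id=2 (theta) at d 0.
Iteration 1: rows with parent_id in {2} -> mu (id 4, d 1), omicron (id 6, d 1), xi (id 7, d 1).
Iteration 2: rows with parent_id in {4,6,7} -> sigma (id 11, d 2).
Iteration 3: rows with parent_id in {11} -> nu (id 13, d 3).
Iteration 4: no rows with parent_id in {13}; recursion stops.
Total rows emitted: 6.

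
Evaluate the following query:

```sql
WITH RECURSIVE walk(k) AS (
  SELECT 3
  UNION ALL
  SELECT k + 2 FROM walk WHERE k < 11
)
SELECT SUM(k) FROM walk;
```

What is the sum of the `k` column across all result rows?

35

Base: k=3.
Iteration 1: 3 < 11 holds -> k = 3 + 2 = 5.
Iteration 2: 5 < 11 holds -> k = 5 + 2 = 7.
Iteration 3: 7 < 11 holds -> k = 7 + 2 = 9.
Iteration 4: 9 < 11 holds -> k = 9 + 2 = 11.
Iteration 5: 11 < 11 fails; recursion stops.
SUM(k) = 3 + 5 + 7 + 9 + 11 = 35.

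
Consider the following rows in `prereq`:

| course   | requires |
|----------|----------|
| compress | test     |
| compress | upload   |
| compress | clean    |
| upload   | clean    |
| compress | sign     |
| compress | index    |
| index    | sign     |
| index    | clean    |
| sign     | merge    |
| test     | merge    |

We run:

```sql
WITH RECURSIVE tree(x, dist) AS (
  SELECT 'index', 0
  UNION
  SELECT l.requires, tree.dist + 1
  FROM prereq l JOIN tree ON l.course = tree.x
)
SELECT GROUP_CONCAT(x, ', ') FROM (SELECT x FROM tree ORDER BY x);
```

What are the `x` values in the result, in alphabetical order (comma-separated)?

clean, index, merge, sign

Base: (index, dist=0).
Iteration 1: edges from {index} -> (clean, dist=1), (sign, dist=1).
Iteration 2: edges from {clean,sign} -> (merge, dist=2).
Iteration 3: no outgoing edges from {merge}; recursion stops.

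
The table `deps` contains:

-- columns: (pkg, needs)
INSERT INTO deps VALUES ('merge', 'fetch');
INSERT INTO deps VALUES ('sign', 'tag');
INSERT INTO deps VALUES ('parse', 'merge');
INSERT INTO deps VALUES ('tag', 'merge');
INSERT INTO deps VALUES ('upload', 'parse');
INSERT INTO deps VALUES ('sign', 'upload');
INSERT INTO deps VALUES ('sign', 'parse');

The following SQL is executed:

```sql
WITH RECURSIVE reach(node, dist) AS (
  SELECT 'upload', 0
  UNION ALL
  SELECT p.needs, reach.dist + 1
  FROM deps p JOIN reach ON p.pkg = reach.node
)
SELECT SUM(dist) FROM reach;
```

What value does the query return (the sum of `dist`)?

6

Base: (upload, dist=0).
Iteration 1: edges from {upload} -> (parse, dist=1).
Iteration 2: edges from {parse} -> (merge, dist=2).
Iteration 3: edges from {merge} -> (fetch, dist=3).
Iteration 4: no outgoing edges from {fetch}; recursion stops.
SUM(dist) = 0 + 1 + 2 + 3 = 6.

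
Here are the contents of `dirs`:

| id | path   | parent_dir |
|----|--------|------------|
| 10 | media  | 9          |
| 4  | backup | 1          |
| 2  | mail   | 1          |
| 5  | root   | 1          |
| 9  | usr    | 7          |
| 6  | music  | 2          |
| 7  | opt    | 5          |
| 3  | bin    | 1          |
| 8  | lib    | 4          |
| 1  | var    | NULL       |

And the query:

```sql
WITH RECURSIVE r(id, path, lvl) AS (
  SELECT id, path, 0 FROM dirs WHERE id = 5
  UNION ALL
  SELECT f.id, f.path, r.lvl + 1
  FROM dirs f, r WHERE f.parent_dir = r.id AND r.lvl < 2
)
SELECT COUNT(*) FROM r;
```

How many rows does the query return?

Base: id=5 (root) at lvl 0.
Iteration 1: rows with parent_dir in {5} -> opt (id 7, lvl 1).
Iteration 2: rows with parent_dir in {7} -> usr (id 9, lvl 2).
Iteration 3: lvl < 2 fails for all current rows; recursion stops.
Total rows emitted: 3.

3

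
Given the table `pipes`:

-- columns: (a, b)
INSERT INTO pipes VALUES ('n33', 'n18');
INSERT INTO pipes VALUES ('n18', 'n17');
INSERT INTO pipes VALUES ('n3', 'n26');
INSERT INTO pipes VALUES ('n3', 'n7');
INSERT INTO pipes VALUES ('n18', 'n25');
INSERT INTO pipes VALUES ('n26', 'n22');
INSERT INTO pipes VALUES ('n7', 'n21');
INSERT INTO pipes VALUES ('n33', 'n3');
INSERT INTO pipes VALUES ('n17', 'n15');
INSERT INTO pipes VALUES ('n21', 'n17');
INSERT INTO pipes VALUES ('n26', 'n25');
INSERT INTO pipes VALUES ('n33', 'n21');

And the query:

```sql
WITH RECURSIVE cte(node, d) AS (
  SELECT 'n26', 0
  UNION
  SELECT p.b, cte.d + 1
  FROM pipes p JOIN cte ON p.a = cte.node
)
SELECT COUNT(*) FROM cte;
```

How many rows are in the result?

3

Base: (n26, d=0).
Iteration 1: edges from {n26} -> (n22, d=1), (n25, d=1).
Iteration 2: no outgoing edges from {n22,n25}; recursion stops.
Total rows emitted: 3.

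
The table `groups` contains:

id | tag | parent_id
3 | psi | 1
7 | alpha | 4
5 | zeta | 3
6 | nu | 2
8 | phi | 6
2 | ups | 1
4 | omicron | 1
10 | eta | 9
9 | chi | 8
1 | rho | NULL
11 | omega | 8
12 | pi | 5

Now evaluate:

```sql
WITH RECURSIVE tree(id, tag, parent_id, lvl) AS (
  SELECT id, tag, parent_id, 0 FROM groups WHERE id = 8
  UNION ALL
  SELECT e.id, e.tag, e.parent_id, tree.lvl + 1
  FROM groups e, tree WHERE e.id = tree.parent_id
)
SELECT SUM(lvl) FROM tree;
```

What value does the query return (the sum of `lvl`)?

6

Base: id=8 (phi), parent_id=6, lvl 0.
Iteration 1: join on id=6 -> nu (id 6, parent_id=2, lvl 1).
Iteration 2: join on id=2 -> ups (id 2, parent_id=1, lvl 2).
Iteration 3: join on id=1 -> rho (id 1, parent_id=NULL, lvl 3).
Iteration 4: parent_id is NULL; no match; recursion stops.
SUM(lvl) = 0 + 1 + 2 + 3 = 6.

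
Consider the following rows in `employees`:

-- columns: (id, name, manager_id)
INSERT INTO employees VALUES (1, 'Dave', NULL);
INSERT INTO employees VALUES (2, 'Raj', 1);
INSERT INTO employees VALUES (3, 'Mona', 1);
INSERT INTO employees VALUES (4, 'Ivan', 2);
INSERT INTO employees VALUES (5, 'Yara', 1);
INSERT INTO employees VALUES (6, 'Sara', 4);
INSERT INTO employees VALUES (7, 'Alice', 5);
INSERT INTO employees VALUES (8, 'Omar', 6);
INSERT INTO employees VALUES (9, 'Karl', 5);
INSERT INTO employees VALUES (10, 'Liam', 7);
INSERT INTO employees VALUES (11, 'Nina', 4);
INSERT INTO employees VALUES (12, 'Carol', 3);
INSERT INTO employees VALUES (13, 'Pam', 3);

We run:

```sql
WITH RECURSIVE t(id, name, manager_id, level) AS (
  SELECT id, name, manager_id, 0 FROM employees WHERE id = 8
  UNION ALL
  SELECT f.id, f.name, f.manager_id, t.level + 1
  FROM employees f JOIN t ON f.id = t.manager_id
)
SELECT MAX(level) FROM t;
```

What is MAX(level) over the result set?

4

Base: id=8 (Omar), manager_id=6, level 0.
Iteration 1: join on id=6 -> Sara (id 6, manager_id=4, level 1).
Iteration 2: join on id=4 -> Ivan (id 4, manager_id=2, level 2).
Iteration 3: join on id=2 -> Raj (id 2, manager_id=1, level 3).
Iteration 4: join on id=1 -> Dave (id 1, manager_id=NULL, level 4).
Iteration 5: manager_id is NULL; no match; recursion stops.
level values: 0, 1, 2, 3, 4; the maximum is 4.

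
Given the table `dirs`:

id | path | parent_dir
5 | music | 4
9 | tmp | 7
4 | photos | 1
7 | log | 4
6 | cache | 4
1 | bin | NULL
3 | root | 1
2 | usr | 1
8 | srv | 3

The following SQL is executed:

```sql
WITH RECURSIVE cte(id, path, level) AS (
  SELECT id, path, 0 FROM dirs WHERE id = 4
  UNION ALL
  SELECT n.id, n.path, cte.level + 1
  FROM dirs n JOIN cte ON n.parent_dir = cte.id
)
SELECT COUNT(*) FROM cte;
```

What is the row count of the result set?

5

Base: id=4 (photos) at level 0.
Iteration 1: rows with parent_dir in {4} -> music (id 5, level 1), cache (id 6, level 1), log (id 7, level 1).
Iteration 2: rows with parent_dir in {5,6,7} -> tmp (id 9, level 2).
Iteration 3: no rows with parent_dir in {9}; recursion stops.
Total rows emitted: 5.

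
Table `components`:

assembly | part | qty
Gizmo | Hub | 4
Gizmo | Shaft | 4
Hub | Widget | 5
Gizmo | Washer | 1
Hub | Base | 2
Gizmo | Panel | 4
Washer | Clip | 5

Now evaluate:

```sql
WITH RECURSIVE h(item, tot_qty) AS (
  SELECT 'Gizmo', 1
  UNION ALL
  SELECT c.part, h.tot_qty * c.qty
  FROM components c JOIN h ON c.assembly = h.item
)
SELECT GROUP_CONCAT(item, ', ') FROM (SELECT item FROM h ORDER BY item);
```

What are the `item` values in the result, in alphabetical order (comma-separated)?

Base, Clip, Gizmo, Hub, Panel, Shaft, Washer, Widget

Base: (Gizmo, tot_qty=1).
Iteration 1: components of {Gizmo} -> Hub = 1*4 = 4, Panel = 1*4 = 4, Shaft = 1*4 = 4, Washer = 1*1 = 1.
Iteration 2: components of {Hub,Panel,Shaft,Washer} -> Base = 4*2 = 8, Clip = 1*5 = 5, Widget = 4*5 = 20.
Iteration 3: no further components; recursion stops.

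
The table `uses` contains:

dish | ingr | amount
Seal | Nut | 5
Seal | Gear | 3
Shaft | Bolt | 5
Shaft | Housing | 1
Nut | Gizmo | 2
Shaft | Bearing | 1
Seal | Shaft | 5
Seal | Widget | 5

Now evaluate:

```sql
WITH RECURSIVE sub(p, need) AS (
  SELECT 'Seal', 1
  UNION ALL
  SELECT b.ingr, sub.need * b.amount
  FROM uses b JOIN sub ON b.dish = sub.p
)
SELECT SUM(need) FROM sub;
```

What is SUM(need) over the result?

64

Base: (Seal, need=1).
Iteration 1: components of {Seal} -> Gear = 1*3 = 3, Nut = 1*5 = 5, Shaft = 1*5 = 5, Widget = 1*5 = 5.
Iteration 2: components of {Gear,Nut,Shaft,Widget} -> Bearing = 5*1 = 5, Bolt = 5*5 = 25, Gizmo = 5*2 = 10, Housing = 5*1 = 5.
Iteration 3: no further components; recursion stops.
SUM(need) = 1 + 5 + 3 + 5 + 5 + 10 + 5 + 5 + 25 = 64.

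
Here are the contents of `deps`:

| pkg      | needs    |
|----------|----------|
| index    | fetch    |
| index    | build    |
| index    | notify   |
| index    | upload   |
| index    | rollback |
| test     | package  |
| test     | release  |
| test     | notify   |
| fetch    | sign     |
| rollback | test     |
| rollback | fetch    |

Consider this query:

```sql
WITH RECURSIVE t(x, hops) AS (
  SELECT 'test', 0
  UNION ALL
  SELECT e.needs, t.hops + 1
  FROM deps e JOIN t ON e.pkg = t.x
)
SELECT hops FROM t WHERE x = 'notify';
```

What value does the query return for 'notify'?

1

Base: (test, hops=0).
Iteration 1: edges from {test} -> (notify, hops=1), (package, hops=1), (release, hops=1).
Iteration 2: no outgoing edges from {notify,package,release}; recursion stops.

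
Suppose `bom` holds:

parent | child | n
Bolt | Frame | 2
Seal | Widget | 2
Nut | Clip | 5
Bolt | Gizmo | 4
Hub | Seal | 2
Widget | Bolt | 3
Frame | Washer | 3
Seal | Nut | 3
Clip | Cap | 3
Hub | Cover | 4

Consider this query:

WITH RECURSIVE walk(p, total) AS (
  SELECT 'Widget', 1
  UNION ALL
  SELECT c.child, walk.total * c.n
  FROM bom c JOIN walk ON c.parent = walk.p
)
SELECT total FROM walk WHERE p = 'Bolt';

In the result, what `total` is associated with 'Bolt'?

3

Base: (Widget, total=1).
Iteration 1: components of {Widget} -> Bolt = 1*3 = 3.
Iteration 2: components of {Bolt} -> Frame = 3*2 = 6, Gizmo = 3*4 = 12.
Iteration 3: components of {Frame,Gizmo} -> Washer = 6*3 = 18.
Iteration 4: no further components; recursion stops.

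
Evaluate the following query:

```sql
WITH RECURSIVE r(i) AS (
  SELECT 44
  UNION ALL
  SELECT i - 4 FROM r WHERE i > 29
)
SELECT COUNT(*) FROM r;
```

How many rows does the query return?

Base: i=44.
Iteration 1: 44 > 29 holds -> i = 44 - 4 = 40.
Iteration 2: 40 > 29 holds -> i = 40 - 4 = 36.
Iteration 3: 36 > 29 holds -> i = 36 - 4 = 32.
Iteration 4: 32 > 29 holds -> i = 32 - 4 = 28.
Iteration 5: 28 > 29 fails; recursion stops.
Total rows emitted: 5.

5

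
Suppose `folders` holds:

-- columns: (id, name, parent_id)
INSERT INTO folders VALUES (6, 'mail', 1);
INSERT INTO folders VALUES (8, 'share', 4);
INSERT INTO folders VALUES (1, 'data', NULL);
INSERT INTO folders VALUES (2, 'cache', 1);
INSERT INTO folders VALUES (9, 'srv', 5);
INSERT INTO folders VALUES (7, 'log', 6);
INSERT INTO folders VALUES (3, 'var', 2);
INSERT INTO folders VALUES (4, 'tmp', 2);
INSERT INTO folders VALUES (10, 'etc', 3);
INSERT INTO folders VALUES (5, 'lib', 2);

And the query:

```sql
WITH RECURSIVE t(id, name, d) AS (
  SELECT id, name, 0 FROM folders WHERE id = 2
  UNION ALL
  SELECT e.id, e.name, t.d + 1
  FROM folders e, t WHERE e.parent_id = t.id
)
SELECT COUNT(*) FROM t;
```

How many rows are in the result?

7

Base: id=2 (cache) at d 0.
Iteration 1: rows with parent_id in {2} -> var (id 3, d 1), tmp (id 4, d 1), lib (id 5, d 1).
Iteration 2: rows with parent_id in {3,4,5} -> share (id 8, d 2), srv (id 9, d 2), etc (id 10, d 2).
Iteration 3: no rows with parent_id in {8,9,10}; recursion stops.
Total rows emitted: 7.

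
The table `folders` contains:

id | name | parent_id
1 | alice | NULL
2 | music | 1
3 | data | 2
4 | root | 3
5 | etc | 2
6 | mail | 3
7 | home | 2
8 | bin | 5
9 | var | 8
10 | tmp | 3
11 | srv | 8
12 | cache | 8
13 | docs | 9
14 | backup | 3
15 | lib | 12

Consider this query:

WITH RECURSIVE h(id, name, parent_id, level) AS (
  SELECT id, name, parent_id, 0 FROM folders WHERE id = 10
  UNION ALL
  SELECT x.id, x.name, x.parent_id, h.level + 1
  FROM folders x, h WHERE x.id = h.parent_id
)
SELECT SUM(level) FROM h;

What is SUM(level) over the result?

6

Base: id=10 (tmp), parent_id=3, level 0.
Iteration 1: join on id=3 -> data (id 3, parent_id=2, level 1).
Iteration 2: join on id=2 -> music (id 2, parent_id=1, level 2).
Iteration 3: join on id=1 -> alice (id 1, parent_id=NULL, level 3).
Iteration 4: parent_id is NULL; no match; recursion stops.
SUM(level) = 0 + 1 + 2 + 3 = 6.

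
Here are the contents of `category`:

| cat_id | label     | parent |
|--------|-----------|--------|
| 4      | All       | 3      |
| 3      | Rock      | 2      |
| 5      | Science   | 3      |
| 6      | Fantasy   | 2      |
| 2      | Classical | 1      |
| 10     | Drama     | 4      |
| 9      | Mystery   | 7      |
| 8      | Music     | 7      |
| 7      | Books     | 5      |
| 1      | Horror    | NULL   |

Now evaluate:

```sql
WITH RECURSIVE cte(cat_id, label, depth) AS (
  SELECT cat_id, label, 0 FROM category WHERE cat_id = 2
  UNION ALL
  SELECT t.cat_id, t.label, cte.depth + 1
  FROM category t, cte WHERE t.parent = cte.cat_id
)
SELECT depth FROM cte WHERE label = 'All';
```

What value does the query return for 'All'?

Base: cat_id=2 (Classical) at depth 0.
Iteration 1: rows with parent in {2} -> Rock (id 3, depth 1), Fantasy (id 6, depth 1).
Iteration 2: rows with parent in {3,6} -> All (id 4, depth 2), Science (id 5, depth 2).
Iteration 3: rows with parent in {4,5} -> Books (id 7, depth 3), Drama (id 10, depth 3).
Iteration 4: rows with parent in {7,10} -> Music (id 8, depth 4), Mystery (id 9, depth 4).
Iteration 5: no rows with parent in {8,9}; recursion stops.

2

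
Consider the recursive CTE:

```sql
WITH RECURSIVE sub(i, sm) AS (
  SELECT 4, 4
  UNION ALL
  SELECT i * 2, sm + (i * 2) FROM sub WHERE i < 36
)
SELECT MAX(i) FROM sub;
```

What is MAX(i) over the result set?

64

Base: i=4, sm=4.
Iteration 1: 4 < 36 holds -> i = 4 * 2 = 8, sm = 4 + 8 = 12.
Iteration 2: 8 < 36 holds -> i = 8 * 2 = 16, sm = 12 + 16 = 28.
Iteration 3: 16 < 36 holds -> i = 16 * 2 = 32, sm = 28 + 32 = 60.
Iteration 4: 32 < 36 holds -> i = 32 * 2 = 64, sm = 60 + 64 = 124.
Iteration 5: 64 < 36 fails; recursion stops.
i values: 4, 8, 16, 32, 64; the maximum is 64.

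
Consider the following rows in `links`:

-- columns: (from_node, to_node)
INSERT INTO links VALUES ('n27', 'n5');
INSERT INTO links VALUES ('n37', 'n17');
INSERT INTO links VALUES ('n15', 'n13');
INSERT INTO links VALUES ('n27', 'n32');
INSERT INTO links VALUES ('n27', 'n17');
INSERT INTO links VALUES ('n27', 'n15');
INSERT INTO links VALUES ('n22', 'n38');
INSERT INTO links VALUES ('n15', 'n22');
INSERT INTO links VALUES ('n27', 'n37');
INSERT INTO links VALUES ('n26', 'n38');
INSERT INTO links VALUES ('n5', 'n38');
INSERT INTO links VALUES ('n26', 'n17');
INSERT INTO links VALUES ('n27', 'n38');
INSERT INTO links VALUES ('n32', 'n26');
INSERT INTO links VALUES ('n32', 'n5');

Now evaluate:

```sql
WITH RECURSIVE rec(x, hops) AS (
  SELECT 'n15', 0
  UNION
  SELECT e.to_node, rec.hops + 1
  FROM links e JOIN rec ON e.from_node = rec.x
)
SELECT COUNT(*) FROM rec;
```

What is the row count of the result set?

Base: (n15, hops=0).
Iteration 1: edges from {n15} -> (n13, hops=1), (n22, hops=1).
Iteration 2: edges from {n13,n22} -> (n38, hops=2).
Iteration 3: no outgoing edges from {n38}; recursion stops.
Total rows emitted: 4.

4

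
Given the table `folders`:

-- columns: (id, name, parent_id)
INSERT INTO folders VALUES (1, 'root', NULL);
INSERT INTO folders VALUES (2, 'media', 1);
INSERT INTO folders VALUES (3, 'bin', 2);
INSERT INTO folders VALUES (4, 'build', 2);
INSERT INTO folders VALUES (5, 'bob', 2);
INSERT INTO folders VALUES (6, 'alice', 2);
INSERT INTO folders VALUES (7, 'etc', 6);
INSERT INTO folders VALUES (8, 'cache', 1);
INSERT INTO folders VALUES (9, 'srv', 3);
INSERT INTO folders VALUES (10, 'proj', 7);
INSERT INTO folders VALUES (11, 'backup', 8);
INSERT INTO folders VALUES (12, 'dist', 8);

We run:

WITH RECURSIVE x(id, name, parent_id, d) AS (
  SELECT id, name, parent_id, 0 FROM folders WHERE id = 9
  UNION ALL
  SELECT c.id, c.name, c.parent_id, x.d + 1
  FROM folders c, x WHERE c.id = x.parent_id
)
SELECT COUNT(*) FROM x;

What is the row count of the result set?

4

Base: id=9 (srv), parent_id=3, d 0.
Iteration 1: join on id=3 -> bin (id 3, parent_id=2, d 1).
Iteration 2: join on id=2 -> media (id 2, parent_id=1, d 2).
Iteration 3: join on id=1 -> root (id 1, parent_id=NULL, d 3).
Iteration 4: parent_id is NULL; no match; recursion stops.
Total rows emitted: 4.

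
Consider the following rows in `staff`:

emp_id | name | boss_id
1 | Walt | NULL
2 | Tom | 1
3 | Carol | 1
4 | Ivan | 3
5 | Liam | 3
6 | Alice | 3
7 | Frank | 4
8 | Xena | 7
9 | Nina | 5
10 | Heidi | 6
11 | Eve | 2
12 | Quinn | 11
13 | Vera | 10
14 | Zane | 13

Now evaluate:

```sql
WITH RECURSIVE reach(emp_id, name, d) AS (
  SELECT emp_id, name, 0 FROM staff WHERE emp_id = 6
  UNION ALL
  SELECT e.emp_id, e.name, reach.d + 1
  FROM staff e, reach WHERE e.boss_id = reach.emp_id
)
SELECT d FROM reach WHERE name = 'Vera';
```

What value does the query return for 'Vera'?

Base: emp_id=6 (Alice) at d 0.
Iteration 1: rows with boss_id in {6} -> Heidi (id 10, d 1).
Iteration 2: rows with boss_id in {10} -> Vera (id 13, d 2).
Iteration 3: rows with boss_id in {13} -> Zane (id 14, d 3).
Iteration 4: no rows with boss_id in {14}; recursion stops.

2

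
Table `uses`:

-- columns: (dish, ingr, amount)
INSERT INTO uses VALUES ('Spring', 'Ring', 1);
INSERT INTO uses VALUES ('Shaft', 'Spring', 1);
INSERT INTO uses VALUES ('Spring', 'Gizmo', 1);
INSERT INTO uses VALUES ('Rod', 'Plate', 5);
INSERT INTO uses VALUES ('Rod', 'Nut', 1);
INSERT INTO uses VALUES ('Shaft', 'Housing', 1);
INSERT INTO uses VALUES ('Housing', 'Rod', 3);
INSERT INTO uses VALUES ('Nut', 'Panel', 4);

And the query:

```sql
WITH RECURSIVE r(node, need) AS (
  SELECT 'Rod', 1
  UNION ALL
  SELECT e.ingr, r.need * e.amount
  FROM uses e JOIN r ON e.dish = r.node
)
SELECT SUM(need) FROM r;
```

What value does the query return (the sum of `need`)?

Base: (Rod, need=1).
Iteration 1: components of {Rod} -> Nut = 1*1 = 1, Plate = 1*5 = 5.
Iteration 2: components of {Nut,Plate} -> Panel = 1*4 = 4.
Iteration 3: no further components; recursion stops.
SUM(need) = 1 + 1 + 5 + 4 = 11.

11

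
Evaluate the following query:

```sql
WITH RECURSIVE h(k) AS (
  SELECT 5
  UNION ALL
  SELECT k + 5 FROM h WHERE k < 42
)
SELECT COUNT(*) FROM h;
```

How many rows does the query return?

9

Base: k=5.
Iteration 1: 5 < 42 holds -> k = 5 + 5 = 10.
Iteration 2: 10 < 42 holds -> k = 10 + 5 = 15.
Iteration 3: 15 < 42 holds -> k = 15 + 5 = 20.
Iteration 4: 20 < 42 holds -> k = 20 + 5 = 25.
Iteration 5: 25 < 42 holds -> k = 25 + 5 = 30.
Iteration 6: 30 < 42 holds -> k = 30 + 5 = 35.
Iteration 7: 35 < 42 holds -> k = 35 + 5 = 40.
Iteration 8: 40 < 42 holds -> k = 40 + 5 = 45.
Iteration 9: 45 < 42 fails; recursion stops.
Total rows emitted: 9.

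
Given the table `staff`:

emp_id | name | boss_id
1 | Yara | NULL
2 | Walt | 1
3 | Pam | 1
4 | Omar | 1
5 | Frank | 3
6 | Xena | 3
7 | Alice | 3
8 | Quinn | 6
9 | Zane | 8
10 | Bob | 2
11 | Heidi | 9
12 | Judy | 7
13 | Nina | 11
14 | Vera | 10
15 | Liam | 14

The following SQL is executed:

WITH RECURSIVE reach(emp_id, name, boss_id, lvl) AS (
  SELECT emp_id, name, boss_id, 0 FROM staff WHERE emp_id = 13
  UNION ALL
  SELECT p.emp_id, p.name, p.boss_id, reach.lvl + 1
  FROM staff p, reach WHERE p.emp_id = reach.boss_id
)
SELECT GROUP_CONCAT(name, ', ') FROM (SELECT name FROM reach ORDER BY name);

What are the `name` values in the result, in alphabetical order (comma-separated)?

Base: emp_id=13 (Nina), boss_id=11, lvl 0.
Iteration 1: join on emp_id=11 -> Heidi (id 11, boss_id=9, lvl 1).
Iteration 2: join on emp_id=9 -> Zane (id 9, boss_id=8, lvl 2).
Iteration 3: join on emp_id=8 -> Quinn (id 8, boss_id=6, lvl 3).
Iteration 4: join on emp_id=6 -> Xena (id 6, boss_id=3, lvl 4).
Iteration 5: join on emp_id=3 -> Pam (id 3, boss_id=1, lvl 5).
Iteration 6: join on emp_id=1 -> Yara (id 1, boss_id=NULL, lvl 6).
Iteration 7: boss_id is NULL; no match; recursion stops.

Heidi, Nina, Pam, Quinn, Xena, Yara, Zane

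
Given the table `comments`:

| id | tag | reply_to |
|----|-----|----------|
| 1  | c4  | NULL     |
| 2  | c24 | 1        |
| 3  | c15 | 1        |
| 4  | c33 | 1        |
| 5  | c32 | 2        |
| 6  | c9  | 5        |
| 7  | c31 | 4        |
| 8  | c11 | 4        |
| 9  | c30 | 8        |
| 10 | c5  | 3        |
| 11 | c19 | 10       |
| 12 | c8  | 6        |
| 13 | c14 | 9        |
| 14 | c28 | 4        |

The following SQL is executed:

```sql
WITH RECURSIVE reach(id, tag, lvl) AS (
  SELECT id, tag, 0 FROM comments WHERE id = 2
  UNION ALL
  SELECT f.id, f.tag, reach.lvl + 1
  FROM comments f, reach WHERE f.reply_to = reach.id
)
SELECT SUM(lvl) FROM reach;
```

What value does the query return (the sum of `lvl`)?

Base: id=2 (c24) at lvl 0.
Iteration 1: rows with reply_to in {2} -> c32 (id 5, lvl 1).
Iteration 2: rows with reply_to in {5} -> c9 (id 6, lvl 2).
Iteration 3: rows with reply_to in {6} -> c8 (id 12, lvl 3).
Iteration 4: no rows with reply_to in {12}; recursion stops.
SUM(lvl) = 0 + 1 + 2 + 3 = 6.

6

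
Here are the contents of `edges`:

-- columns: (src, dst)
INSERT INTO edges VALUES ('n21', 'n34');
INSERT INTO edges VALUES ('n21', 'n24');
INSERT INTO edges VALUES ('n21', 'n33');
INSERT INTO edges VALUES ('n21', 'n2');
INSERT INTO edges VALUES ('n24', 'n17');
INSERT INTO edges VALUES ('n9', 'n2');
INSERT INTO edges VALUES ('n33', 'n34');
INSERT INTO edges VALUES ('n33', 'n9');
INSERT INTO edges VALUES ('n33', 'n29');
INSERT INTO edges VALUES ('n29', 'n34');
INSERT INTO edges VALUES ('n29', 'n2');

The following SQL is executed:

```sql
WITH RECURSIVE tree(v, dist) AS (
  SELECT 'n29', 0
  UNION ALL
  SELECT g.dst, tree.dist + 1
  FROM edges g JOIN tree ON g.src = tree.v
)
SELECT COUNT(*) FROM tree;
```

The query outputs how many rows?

Base: (n29, dist=0).
Iteration 1: edges from {n29} -> (n2, dist=1), (n34, dist=1).
Iteration 2: no outgoing edges from {n2,n34}; recursion stops.
Total rows emitted: 3.

3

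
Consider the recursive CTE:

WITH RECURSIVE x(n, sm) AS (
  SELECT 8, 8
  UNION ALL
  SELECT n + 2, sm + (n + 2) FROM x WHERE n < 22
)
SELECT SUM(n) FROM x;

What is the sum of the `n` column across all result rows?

120

Base: n=8, sm=8.
Iteration 1: 8 < 22 holds -> n = 8 + 2 = 10, sm = 8 + 10 = 18.
Iteration 2: 10 < 22 holds -> n = 10 + 2 = 12, sm = 18 + 12 = 30.
Iteration 3: 12 < 22 holds -> n = 12 + 2 = 14, sm = 30 + 14 = 44.
Iteration 4: 14 < 22 holds -> n = 14 + 2 = 16, sm = 44 + 16 = 60.
Iteration 5: 16 < 22 holds -> n = 16 + 2 = 18, sm = 60 + 18 = 78.
Iteration 6: 18 < 22 holds -> n = 18 + 2 = 20, sm = 78 + 20 = 98.
Iteration 7: 20 < 22 holds -> n = 20 + 2 = 22, sm = 98 + 22 = 120.
Iteration 8: 22 < 22 fails; recursion stops.
SUM(n) = 8 + 10 + 12 + 14 + 16 + 18 + 20 + 22 = 120.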